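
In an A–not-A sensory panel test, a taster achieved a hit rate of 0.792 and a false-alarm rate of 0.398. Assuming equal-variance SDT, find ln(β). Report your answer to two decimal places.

z(H) = 0.813
z(FA) = -0.259
ln β = −½·[z(H)² − z(FA)²] = −0.5 × (0.661 − 0.067) = -0.297

ln β = -0.30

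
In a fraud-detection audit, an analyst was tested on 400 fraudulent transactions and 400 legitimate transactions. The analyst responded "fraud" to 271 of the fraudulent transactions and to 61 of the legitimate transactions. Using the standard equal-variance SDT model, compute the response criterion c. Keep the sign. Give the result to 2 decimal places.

H = 271/400 = 0.6775
FA = 61/400 = 0.1525
z(H) = 0.461
z(FA) = -1.026
c = −½·[z(H) + z(FA)] = −0.5 × (0.461 + (-1.026)) = 0.2825
c > 0: the analyst has a conservative response bias.

c = 0.28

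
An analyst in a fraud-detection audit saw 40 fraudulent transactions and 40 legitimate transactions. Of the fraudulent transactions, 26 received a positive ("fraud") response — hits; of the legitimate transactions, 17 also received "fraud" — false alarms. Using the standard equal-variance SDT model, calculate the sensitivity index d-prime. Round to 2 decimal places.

H = 26/40 = 0.6500
FA = 17/40 = 0.4250
Φ⁻¹(H) = Φ⁻¹(0.6500) = 0.385
Φ⁻¹(FA) = Φ⁻¹(0.4250) = -0.189
d' = z(H) − z(FA) = 0.385 − (-0.189) = 0.574

d-prime = 0.57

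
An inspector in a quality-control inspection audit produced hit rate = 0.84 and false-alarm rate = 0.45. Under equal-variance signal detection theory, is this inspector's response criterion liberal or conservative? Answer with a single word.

z(H) = 0.994, z(FA) = -0.126
c = −½·(z(H) + z(FA)) = -0.434
c < 0 → liberal criterion (biased toward responding “yes”).

liberal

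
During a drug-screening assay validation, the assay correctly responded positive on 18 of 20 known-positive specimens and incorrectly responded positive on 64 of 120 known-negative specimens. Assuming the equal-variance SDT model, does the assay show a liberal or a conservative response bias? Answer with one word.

liberal

z(H) = 1.282, z(FA) = 0.084
c = −½·(z(H) + z(FA)) = -0.683
c < 0 → liberal criterion (biased toward responding “yes”).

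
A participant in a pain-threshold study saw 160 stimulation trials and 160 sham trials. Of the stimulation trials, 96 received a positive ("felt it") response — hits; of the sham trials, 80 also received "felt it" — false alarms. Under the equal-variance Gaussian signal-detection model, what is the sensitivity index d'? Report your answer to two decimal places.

H = 96/160 = 0.6000
FA = 80/160 = 0.5000
Φ⁻¹(H) = Φ⁻¹(0.6000) = 0.2533
Φ⁻¹(FA) = Φ⁻¹(0.5000) = 0.0000
d' = z(H) − z(FA) = 0.2533 − 0.0000 = 0.2533

d' = 0.25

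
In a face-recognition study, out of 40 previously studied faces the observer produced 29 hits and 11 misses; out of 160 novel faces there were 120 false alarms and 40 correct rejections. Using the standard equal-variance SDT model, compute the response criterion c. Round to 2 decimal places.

H = 29/40 = 0.7250
FA = 120/160 = 0.7500
z(H) = z(0.7250) = 0.5978
z(FA) = z(0.7500) = 0.6745
c = −½·[z(H) + z(FA)] = −0.5 × (0.5978 + 0.6745) = -0.63615
c < 0: the observer has a liberal response bias.

c = -0.64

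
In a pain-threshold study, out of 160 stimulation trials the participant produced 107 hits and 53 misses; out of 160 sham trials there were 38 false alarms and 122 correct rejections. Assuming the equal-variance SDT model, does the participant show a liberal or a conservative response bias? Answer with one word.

conservative

z(H) = 0.436, z(FA) = -0.714
c = −½·(z(H) + z(FA)) = 0.139
c > 0 → conservative criterion (biased toward responding “no”).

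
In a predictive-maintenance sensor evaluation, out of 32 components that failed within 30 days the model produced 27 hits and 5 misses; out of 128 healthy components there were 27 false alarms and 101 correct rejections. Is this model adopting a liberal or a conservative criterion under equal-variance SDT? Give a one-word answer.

z(H) = 1.010, z(FA) = -0.803
c = −½·(z(H) + z(FA)) = -0.1035
c < 0 → liberal criterion (biased toward responding “yes”).

liberal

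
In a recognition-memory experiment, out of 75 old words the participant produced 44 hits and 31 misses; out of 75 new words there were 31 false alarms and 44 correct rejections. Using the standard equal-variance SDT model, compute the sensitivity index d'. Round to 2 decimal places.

H = 44/75 = 0.5867
FA = 31/75 = 0.4133
z(H) = z(0.5867) = 0.219
z(FA) = z(0.4133) = -0.219
d' = z(H) − z(FA) = 0.219 − (-0.219) = 0.438

d' = 0.44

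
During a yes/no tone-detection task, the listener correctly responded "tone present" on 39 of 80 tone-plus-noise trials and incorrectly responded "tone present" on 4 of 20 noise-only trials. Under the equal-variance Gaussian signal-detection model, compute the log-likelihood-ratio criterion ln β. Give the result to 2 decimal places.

ln β = 0.35

H = 39/80 = 0.4875
FA = 4/20 = 0.2000
z(H) = z(0.4875) = -0.031
z(FA) = z(0.2000) = -0.842
ln β = −½·[z(H)² − z(FA)²] = −0.5 × (0.001 − 0.709) = 0.354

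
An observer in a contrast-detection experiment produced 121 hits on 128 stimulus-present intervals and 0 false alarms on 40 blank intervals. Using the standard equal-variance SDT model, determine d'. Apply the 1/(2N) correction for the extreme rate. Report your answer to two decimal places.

d' = 3.84

The false-alarm rate is 0/40 = 0, so apply the 1/(2N) correction: FA → 1/(2·40) = 0.01250.
z(H) = z(0.94531) = 1.601
z(FA) = z(0.01250) = -2.241
d' = 1.601 − (-2.241) = 3.842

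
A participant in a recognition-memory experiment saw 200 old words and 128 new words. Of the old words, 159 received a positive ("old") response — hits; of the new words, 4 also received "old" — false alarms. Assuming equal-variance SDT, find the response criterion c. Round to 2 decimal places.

c = 0.52

H = 159/200 = 0.7950
FA = 4/128 = 0.0312
Φ⁻¹(H) = 0.8239
Φ⁻¹(FA) = -1.8634
c = −½·[z(H) + z(FA)] = −0.5 × (0.8239 + (-1.8634)) = 0.51975
c > 0: the participant has a conservative response bias.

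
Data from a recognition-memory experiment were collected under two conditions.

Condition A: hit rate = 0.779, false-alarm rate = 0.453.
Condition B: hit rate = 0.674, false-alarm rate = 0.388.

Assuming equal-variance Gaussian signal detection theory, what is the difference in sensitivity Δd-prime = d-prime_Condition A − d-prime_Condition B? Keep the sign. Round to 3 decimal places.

Condition A: z(0.779) = 0.7688, z(0.453) = -0.1181, d' = 0.8869
Condition B: z(0.674) = 0.4510, z(0.388) = -0.2845, d' = 0.7355
Δd' = d'_Condition A − d'_Condition B = 0.8869 − 0.7355 = 0.1514
Condition A has the higher sensitivity.

Δd-prime = 0.151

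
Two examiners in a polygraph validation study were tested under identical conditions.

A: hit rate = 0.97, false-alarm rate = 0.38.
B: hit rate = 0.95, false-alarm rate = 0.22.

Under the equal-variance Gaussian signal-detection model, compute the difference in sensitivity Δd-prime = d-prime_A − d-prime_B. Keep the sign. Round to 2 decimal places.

A: z(0.97) = 1.881, z(0.38) = -0.305, d' = 2.186
B: z(0.95) = 1.645, z(0.22) = -0.772, d' = 2.417
Δd' = d'_A − d'_B = 2.186 − 2.417 = -0.231
B has the higher sensitivity.

Δd-prime = -0.23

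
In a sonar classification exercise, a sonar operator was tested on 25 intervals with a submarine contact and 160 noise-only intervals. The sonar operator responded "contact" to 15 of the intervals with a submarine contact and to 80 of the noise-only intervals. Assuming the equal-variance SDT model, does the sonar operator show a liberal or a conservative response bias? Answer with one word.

z(H) = 0.253, z(FA) = 0.000
c = −½·(z(H) + z(FA)) = -0.1265
c < 0 → liberal criterion (biased toward responding “yes”).

liberal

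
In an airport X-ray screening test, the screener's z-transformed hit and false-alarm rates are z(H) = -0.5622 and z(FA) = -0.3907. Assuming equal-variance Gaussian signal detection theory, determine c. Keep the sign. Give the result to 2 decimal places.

c = 0.48

c = −½·[z(H) + z(FA)] = −½·(-0.5622 + (-0.3907)) = 0.47645
c > 0: the screener has a conservative response bias.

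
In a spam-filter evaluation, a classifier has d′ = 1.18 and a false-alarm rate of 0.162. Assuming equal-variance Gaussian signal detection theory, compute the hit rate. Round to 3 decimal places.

hit rate = 0.577

z(false-alarm rate) = z(0.162) = -0.9863
z(H) = z(FA) + d' = -0.9863 + 1.18 = 0.1937
hit rate = Φ(0.1937) = 0.5768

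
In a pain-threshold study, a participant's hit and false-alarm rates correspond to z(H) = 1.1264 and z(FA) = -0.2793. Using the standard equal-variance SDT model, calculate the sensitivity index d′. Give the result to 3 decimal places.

d' = z(H) − z(FA) = 1.1264 − (-0.2793) = 1.4057

d′ = 1.406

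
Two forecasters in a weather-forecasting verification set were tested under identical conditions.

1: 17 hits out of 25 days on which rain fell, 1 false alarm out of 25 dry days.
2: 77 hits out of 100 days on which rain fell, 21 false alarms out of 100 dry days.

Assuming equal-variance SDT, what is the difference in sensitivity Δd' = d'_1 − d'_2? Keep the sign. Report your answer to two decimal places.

1: z(0.6800) = 0.468, z(0.0400) = -1.751, d' = 2.219
2: z(0.7700) = 0.739, z(0.2100) = -0.806, d' = 1.545
Δd' = d'_1 − d'_2 = 2.219 − 1.545 = 0.674
1 has the higher sensitivity.

Δd' = 0.67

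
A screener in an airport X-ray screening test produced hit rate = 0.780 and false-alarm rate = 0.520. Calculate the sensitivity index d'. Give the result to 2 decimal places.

d' = 0.72

z(H) = z(0.780) = 0.772
z(FA) = z(0.520) = 0.050
d' = z(H) − z(FA) = 0.772 − 0.050 = 0.722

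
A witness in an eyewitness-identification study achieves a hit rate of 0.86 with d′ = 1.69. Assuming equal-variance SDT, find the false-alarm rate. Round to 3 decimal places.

false-alarm rate = 0.271

z(hit rate) = z(0.86) = 1.0803
z(FA) = z(H) − d' = 1.0803 − 1.69 = -0.6097
false-alarm rate = Φ(-0.6097) = 0.2710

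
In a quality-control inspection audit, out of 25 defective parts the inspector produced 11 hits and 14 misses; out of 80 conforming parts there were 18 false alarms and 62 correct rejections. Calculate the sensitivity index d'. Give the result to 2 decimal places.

H = 11/25 = 0.4400
FA = 18/80 = 0.2250
Φ⁻¹(H) = -0.1510
Φ⁻¹(FA) = -0.7554
d' = z(H) − z(FA) = -0.1510 − (-0.7554) = 0.6044

d' = 0.60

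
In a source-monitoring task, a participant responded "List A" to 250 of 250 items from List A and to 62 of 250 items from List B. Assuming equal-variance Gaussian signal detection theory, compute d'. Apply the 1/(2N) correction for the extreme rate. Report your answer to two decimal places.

The hit rate is 250/250 = 1, so apply the 1/(2N) correction: H → 1 − 1/(2·250) = 0.99800.
z(H) = z(0.99800) = 2.878
z(FA) = z(0.24800) = -0.681
d' = 2.878 − (-0.681) = 3.559

d' = 3.56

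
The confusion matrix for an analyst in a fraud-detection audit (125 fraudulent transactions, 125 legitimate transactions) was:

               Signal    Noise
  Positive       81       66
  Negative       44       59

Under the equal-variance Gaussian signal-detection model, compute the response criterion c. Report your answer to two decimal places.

c = -0.23

H = 81/125 = 0.6480
FA = 66/125 = 0.5280
z(0.6480) = 0.3799, z(0.5280) = 0.0702
c = −½·[z(H) + z(FA)] = −0.5 × (0.3799 + 0.0702) = -0.22505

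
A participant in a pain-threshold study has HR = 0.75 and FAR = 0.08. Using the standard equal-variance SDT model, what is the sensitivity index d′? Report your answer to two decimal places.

d′ = 2.08

Φ⁻¹(0.75) = 0.674, Φ⁻¹(0.08) = -1.405
d' = z(H) − z(FA) = 0.674 − (-1.405) = 2.079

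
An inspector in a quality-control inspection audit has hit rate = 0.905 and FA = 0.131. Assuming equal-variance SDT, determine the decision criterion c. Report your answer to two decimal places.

z(H) = 1.311
z(FA) = -1.122
c = −½·[z(H) + z(FA)] = −0.5 × (1.311 + (-1.122)) = -0.0945

c = -0.09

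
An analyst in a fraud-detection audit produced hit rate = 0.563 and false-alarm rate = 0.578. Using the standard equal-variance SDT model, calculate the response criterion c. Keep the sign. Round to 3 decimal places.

Φ⁻¹(H) = 0.1586
Φ⁻¹(FA) = 0.1968
c = −½·[z(H) + z(FA)] = −0.5 × (0.1586 + 0.1968) = -0.1777

c = -0.178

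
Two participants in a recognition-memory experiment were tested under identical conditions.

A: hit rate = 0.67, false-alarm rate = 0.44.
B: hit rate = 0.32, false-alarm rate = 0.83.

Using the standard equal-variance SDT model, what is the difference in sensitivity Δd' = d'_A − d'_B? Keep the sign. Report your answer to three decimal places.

Δd' = 2.013

A: z(0.67) = 0.4399, z(0.44) = -0.1510, d' = 0.5909
B: z(0.32) = -0.4677, z(0.83) = 0.9542, d' = -1.4219
Δd' = d'_A − d'_B = 0.5909 − (-1.4219) = 2.0128
A has the higher sensitivity.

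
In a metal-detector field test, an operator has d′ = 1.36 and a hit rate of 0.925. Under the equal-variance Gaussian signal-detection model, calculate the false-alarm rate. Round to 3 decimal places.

false-alarm rate = 0.532

z(hit rate) = z(0.925) = 1.4395
z(FA) = z(H) − d' = 1.4395 − 1.36 = 0.0795
false-alarm rate = Φ(0.0795) = 0.5317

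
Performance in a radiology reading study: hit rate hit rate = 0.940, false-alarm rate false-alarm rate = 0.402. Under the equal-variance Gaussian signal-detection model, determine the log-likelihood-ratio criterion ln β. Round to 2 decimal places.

ln β = -1.18

z(0.940) = 1.555, z(0.402) = -0.248
ln β = −½·[z(H)² − z(FA)²] = −0.5 × (2.418 − 0.062) = -1.178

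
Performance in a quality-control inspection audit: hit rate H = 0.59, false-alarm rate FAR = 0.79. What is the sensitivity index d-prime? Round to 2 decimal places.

d-prime = -0.58

z(0.59) = 0.2275, z(0.79) = 0.8064
d' = z(H) − z(FA) = 0.2275 − 0.8064 = -0.5789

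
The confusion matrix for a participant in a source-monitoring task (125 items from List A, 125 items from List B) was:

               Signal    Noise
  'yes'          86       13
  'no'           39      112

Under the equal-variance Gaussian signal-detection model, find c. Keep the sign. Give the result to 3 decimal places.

c = 0.384

H = 86/125 = 0.6880
FA = 13/125 = 0.1040
z(0.6880) = 0.4902, z(0.1040) = -1.2591
c = −½·[z(H) + z(FA)] = −0.5 × (0.4902 + (-1.2591)) = 0.38445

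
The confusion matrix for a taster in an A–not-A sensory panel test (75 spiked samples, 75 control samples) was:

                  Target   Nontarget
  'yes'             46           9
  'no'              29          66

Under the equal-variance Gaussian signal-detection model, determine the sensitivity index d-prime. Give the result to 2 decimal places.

H = 46/75 = 0.6133
FA = 9/75 = 0.1200
z(H) = 0.288
z(FA) = -1.175
d' = z(H) − z(FA) = 0.288 − (-1.175) = 1.463

d-prime = 1.46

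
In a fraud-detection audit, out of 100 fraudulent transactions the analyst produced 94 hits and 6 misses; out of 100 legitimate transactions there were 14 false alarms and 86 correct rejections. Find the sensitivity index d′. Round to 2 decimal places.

d′ = 2.64

H = 94/100 = 0.9400
FA = 14/100 = 0.1400
z(H) = 1.555
z(FA) = -1.080
d' = z(H) − z(FA) = 1.555 − (-1.080) = 2.635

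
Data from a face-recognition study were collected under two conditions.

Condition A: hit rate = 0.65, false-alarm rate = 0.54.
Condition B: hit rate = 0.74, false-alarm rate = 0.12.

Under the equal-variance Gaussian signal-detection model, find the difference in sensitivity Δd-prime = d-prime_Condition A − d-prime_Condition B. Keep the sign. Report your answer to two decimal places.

Δd-prime = -1.53

Condition A: z(0.65) = 0.385, z(0.54) = 0.100, d' = 0.285
Condition B: z(0.74) = 0.643, z(0.12) = -1.175, d' = 1.818
Δd' = d'_Condition A − d'_Condition B = 0.285 − 1.818 = -1.533
Condition B has the higher sensitivity.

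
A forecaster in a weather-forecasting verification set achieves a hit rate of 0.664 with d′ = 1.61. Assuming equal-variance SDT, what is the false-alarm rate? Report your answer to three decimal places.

false-alarm rate = 0.118

z(hit rate) = z(0.664) = 0.4234
z(FA) = z(H) − d' = 0.4234 − 1.61 = -1.1866
false-alarm rate = Φ(-1.1866) = 0.1177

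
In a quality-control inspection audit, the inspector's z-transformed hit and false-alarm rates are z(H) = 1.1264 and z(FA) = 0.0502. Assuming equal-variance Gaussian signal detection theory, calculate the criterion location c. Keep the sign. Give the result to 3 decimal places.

c = -0.588

c = −½·[z(H) + z(FA)] = −½·(1.1264 + 0.0502) = -0.5883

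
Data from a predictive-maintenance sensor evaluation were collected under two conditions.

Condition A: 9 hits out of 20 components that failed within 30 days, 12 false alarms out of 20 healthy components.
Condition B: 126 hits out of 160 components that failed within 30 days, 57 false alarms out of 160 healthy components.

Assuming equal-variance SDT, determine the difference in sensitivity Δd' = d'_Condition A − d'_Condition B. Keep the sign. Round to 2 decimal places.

Δd' = -1.55

Condition A: z(0.4500) = -0.126, z(0.6000) = 0.253, d' = -0.379
Condition B: z(0.7875) = 0.798, z(0.3563) = -0.368, d' = 1.166
Δd' = d'_Condition A − d'_Condition B = -0.379 − 1.166 = -1.545
Condition B has the higher sensitivity.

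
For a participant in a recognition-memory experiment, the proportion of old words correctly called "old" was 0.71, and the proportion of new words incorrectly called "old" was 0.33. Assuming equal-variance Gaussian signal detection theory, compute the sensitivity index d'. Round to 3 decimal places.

z(H) = z(0.71) = 0.5534
z(FA) = z(0.33) = -0.4399
d' = z(H) − z(FA) = 0.5534 − (-0.4399) = 0.9933

d' = 0.993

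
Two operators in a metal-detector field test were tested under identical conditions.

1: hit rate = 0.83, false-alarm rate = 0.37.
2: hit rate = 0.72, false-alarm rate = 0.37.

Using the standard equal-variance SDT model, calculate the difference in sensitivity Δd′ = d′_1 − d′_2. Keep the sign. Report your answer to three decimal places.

1: z(0.83) = 0.9542, z(0.37) = -0.3319, d' = 1.2861
2: z(0.72) = 0.5828, z(0.37) = -0.3319, d' = 0.9147
Δd' = d'_1 − d'_2 = 1.2861 − 0.9147 = 0.3714
1 has the higher sensitivity.

Δd′ = 0.371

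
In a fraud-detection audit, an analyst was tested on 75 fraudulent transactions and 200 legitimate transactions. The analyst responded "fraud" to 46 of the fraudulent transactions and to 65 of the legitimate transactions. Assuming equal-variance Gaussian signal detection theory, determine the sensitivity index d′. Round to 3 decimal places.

d′ = 0.742

H = 46/75 = 0.6133
FA = 65/200 = 0.3250
z(H) = z(0.6133) = 0.2879
z(FA) = z(0.3250) = -0.4538
d' = z(H) − z(FA) = 0.2879 − (-0.4538) = 0.7417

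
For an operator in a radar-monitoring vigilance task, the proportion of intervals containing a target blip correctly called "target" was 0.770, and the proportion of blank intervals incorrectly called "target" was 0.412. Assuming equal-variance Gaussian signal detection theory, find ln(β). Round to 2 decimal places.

ln β = -0.25

z(H) = 0.739
z(FA) = -0.222
ln β = −½·[z(H)² − z(FA)²] = −0.5 × (0.546 − 0.049) = -0.2485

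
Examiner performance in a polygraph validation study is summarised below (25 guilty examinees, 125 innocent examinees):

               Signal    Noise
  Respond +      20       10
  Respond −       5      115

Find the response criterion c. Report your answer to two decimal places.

H = 20/25 = 0.8000
FA = 10/125 = 0.0800
z(H) = z(0.8000) = 0.8416
z(FA) = z(0.0800) = -1.4051
c = −½·[z(H) + z(FA)] = −0.5 × (0.8416 + (-1.4051)) = 0.28175
c > 0: the examiner has a conservative response bias.

c = 0.28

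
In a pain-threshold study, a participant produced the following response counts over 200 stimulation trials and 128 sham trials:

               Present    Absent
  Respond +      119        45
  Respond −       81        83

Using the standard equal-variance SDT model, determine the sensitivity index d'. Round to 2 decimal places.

d' = 0.62

H = 119/200 = 0.5950
FA = 45/128 = 0.3516
z(0.5950) = 0.2404, z(0.3516) = -0.3810
d' = z(H) − z(FA) = 0.2404 − (-0.3810) = 0.6214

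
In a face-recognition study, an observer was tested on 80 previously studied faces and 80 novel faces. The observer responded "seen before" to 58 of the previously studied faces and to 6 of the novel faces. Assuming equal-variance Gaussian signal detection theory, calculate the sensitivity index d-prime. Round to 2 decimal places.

d-prime = 2.04

H = 58/80 = 0.7250
FA = 6/80 = 0.0750
z(0.7250) = 0.5978, z(0.0750) = -1.4395
d' = z(H) − z(FA) = 0.5978 − (-1.4395) = 2.0373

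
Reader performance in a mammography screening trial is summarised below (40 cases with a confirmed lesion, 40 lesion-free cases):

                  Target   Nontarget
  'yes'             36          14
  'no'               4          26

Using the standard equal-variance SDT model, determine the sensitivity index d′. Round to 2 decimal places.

d′ = 1.67

H = 36/40 = 0.9000
FA = 14/40 = 0.3500
z(0.9000) = 1.2816, z(0.3500) = -0.3853
d' = z(H) − z(FA) = 1.2816 − (-0.3853) = 1.6669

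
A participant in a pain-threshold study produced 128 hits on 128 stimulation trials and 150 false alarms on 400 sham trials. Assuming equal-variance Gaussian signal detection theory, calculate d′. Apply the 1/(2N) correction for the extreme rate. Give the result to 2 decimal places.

The hit rate is 128/128 = 1, so apply the 1/(2N) correction: H → 1 − 1/(2·128) = 0.99609.
z(H) = z(0.99609) = 2.660
z(FA) = z(0.37500) = -0.319
d' = 2.660 − (-0.319) = 2.979

d′ = 2.98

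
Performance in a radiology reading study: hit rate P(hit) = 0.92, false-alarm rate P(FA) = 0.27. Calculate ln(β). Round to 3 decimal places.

ln β = -0.799

Φ⁻¹(0.92) = 1.4051, Φ⁻¹(0.27) = -0.6128
ln β = −½·[z(H)² − z(FA)²] = −0.5 × (1.9743 − 0.3755) = -0.7994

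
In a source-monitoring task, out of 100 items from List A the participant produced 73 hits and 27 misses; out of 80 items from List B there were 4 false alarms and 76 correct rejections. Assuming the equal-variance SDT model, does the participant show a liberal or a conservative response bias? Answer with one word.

conservative

z(H) = 0.613, z(FA) = -1.645
c = −½·(z(H) + z(FA)) = 0.516
c > 0 → conservative criterion (biased toward responding “no”).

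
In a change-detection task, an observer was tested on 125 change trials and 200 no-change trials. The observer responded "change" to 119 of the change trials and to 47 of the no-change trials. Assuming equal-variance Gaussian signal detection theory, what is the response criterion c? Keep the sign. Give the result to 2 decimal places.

c = -0.47

H = 119/125 = 0.9520
FA = 47/200 = 0.2350
Φ⁻¹(H) = 1.6646
Φ⁻¹(FA) = -0.7225
c = −½·[z(H) + z(FA)] = −0.5 × (1.6646 + (-0.7225)) = -0.47105
c < 0: the observer has a liberal response bias.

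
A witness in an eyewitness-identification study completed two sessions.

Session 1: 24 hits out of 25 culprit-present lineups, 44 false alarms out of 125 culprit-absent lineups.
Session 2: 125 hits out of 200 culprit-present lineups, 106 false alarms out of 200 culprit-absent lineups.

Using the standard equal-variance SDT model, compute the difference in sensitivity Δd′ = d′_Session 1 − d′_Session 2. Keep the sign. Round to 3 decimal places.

Δd′ = 1.887

Session 1: z(0.9600) = 1.7507, z(0.3520) = -0.3799, d' = 2.1306
Session 2: z(0.6250) = 0.3186, z(0.5300) = 0.0753, d' = 0.2433
Δd' = d'_Session 1 − d'_Session 2 = 2.1306 − 0.2433 = 1.8873
Session 1 has the higher sensitivity.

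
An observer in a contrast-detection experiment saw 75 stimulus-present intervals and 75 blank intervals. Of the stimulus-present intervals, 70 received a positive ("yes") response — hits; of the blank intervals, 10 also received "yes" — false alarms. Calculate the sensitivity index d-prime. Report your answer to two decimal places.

H = 70/75 = 0.9333
FA = 10/75 = 0.1333
z(H) = z(0.9333) = 1.5008
z(FA) = z(0.1333) = -1.1109
d' = z(H) − z(FA) = 1.5008 − (-1.1109) = 2.6117

d-prime = 2.61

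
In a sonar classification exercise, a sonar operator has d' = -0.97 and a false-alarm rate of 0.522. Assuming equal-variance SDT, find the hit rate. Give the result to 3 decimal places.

hit rate = 0.180

z(false-alarm rate) = z(0.522) = 0.0552
z(H) = z(FA) + d' = 0.0552 + (-0.97) = -0.9148
hit rate = Φ(-0.9148) = 0.1801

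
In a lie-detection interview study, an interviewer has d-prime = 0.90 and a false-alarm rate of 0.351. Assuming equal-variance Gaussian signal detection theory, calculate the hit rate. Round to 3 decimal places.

hit rate = 0.698

z(false-alarm rate) = z(0.351) = -0.3826
z(H) = z(FA) + d' = -0.3826 + 0.90 = 0.5174
hit rate = Φ(0.5174) = 0.6976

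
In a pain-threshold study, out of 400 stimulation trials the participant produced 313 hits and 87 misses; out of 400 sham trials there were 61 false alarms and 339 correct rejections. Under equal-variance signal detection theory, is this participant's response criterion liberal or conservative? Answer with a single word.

z(H) = 0.781, z(FA) = -1.026
c = −½·(z(H) + z(FA)) = 0.1225
c > 0 → conservative criterion (biased toward responding “no”).

conservative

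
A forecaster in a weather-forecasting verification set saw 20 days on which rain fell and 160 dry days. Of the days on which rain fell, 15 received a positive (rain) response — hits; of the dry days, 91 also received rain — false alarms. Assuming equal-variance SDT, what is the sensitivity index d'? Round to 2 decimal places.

d' = 0.50

H = 15/20 = 0.7500
FA = 91/160 = 0.5687
z(H) = z(0.7500) = 0.6745
z(FA) = z(0.5687) = 0.1731
d' = z(H) − z(FA) = 0.6745 − 0.1731 = 0.5014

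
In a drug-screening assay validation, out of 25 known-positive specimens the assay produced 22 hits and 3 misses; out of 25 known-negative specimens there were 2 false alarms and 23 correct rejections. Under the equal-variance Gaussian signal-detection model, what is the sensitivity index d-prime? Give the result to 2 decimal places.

d-prime = 2.58

H = 22/25 = 0.8800
FA = 2/25 = 0.0800
z(H) = 1.1750
z(FA) = -1.4051
d' = z(H) − z(FA) = 1.1750 − (-1.4051) = 2.5801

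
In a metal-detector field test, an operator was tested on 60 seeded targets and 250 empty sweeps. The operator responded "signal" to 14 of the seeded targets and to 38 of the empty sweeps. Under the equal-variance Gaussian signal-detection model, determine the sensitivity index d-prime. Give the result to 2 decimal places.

d-prime = 0.30

H = 14/60 = 0.2333
FA = 38/250 = 0.1520
z(H) = -0.728
z(FA) = -1.028
d' = z(H) − z(FA) = -0.728 − (-1.028) = 0.300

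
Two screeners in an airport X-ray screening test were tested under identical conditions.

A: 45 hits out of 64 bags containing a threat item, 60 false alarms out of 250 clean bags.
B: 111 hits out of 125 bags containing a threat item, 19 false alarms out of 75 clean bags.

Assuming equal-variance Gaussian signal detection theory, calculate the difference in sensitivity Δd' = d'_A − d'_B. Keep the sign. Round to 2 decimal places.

A: z(0.7031) = 0.533, z(0.2400) = -0.706, d' = 1.239
B: z(0.8880) = 1.216, z(0.2533) = -0.664, d' = 1.880
Δd' = d'_A − d'_B = 1.239 − 1.880 = -0.641
B has the higher sensitivity.

Δd' = -0.64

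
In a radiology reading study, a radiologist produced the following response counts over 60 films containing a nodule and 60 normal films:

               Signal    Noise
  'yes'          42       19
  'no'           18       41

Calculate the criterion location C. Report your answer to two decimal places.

H = 42/60 = 0.7000
FA = 19/60 = 0.3167
z(0.7000) = 0.524, z(0.3167) = -0.477
c = −½·[z(H) + z(FA)] = −0.5 × (0.524 + (-0.477)) = -0.0235
c < 0: the radiologist has a liberal response bias.

C = -0.02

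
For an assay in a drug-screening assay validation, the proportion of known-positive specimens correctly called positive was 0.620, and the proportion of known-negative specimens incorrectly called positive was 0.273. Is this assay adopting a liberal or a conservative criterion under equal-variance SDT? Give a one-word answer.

z(H) = 0.305, z(FA) = -0.604
c = −½·(z(H) + z(FA)) = 0.1495
c > 0 → conservative criterion (biased toward responding “no”).

conservative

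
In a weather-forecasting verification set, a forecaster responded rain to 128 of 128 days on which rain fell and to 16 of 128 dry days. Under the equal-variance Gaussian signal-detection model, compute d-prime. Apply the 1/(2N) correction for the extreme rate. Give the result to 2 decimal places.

d-prime = 3.81

The hit rate is 128/128 = 1, so apply the 1/(2N) correction: H → 1 − 1/(2·128) = 0.99609.
z(H) = z(0.99609) = 2.660
z(FA) = z(0.12500) = -1.150
d' = 2.660 − (-1.150) = 3.810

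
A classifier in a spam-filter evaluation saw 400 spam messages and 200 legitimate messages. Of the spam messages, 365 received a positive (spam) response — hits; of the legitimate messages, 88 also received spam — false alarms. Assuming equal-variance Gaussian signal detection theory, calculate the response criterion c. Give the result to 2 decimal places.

c = -0.60

H = 365/400 = 0.9125
FA = 88/200 = 0.4400
z(0.9125) = 1.3563, z(0.4400) = -0.1510
c = −½·[z(H) + z(FA)] = −0.5 × (1.3563 + (-0.1510)) = -0.60265
c < 0: the classifier has a liberal response bias.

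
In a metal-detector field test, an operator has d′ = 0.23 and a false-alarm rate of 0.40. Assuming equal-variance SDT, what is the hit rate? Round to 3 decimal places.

z(false-alarm rate) = z(0.40) = -0.2533
z(H) = z(FA) + d' = -0.2533 + 0.23 = -0.0233
hit rate = Φ(-0.0233) = 0.4907

hit rate = 0.491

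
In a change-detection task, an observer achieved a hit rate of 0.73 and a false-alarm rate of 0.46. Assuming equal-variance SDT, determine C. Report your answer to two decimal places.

Φ⁻¹(H) = 0.6128
Φ⁻¹(FA) = -0.1004
c = −½·[z(H) + z(FA)] = −0.5 × (0.6128 + (-0.1004)) = -0.2562
c < 0: the observer has a liberal response bias.

C = -0.26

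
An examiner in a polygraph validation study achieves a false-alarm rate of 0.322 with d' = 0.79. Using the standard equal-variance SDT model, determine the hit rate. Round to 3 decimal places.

hit rate = 0.629

z(false-alarm rate) = z(0.322) = -0.4621
z(H) = z(FA) + d' = -0.4621 + 0.79 = 0.3279
hit rate = Φ(0.3279) = 0.6285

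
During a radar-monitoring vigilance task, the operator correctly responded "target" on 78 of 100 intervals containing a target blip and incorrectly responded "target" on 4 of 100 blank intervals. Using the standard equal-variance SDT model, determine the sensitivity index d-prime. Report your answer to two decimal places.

d-prime = 2.52

H = 78/100 = 0.7800
FA = 4/100 = 0.0400
Φ⁻¹(H) = 0.7722
Φ⁻¹(FA) = -1.7507
d' = z(H) − z(FA) = 0.7722 − (-1.7507) = 2.5229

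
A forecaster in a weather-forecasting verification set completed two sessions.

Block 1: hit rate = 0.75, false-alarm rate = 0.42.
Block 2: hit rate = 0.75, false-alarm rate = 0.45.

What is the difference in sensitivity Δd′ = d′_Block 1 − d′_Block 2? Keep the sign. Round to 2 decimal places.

Block 1: z(0.75) = 0.674, z(0.42) = -0.202, d' = 0.876
Block 2: z(0.75) = 0.674, z(0.45) = -0.126, d' = 0.800
Δd' = d'_Block 1 − d'_Block 2 = 0.876 − 0.800 = 0.076
Block 1 has the higher sensitivity.

Δd′ = 0.08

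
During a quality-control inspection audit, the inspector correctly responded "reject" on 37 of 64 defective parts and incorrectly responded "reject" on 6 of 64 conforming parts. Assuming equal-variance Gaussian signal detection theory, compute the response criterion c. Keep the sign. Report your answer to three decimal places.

c = 0.560

H = 37/64 = 0.5781
FA = 6/64 = 0.0938
z(H) = 0.1970
z(FA) = -1.3177
c = −½·[z(H) + z(FA)] = −0.5 × (0.1970 + (-1.3177)) = 0.56035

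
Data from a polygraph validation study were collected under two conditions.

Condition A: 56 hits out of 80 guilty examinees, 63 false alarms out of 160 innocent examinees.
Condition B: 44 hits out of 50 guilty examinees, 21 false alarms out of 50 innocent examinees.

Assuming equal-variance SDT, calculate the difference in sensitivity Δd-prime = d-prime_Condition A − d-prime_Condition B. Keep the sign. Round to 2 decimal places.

Δd-prime = -0.58

Condition A: z(0.7000) = 0.524, z(0.3937) = -0.270, d' = 0.794
Condition B: z(0.8800) = 1.175, z(0.4200) = -0.202, d' = 1.377
Δd' = d'_Condition A − d'_Condition B = 0.794 − 1.377 = -0.583
Condition B has the higher sensitivity.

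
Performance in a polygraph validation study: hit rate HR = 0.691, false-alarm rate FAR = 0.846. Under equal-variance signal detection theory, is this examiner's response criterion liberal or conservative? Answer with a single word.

liberal

z(H) = 0.499, z(FA) = 1.019
c = −½·(z(H) + z(FA)) = -0.759
c < 0 → liberal criterion (biased toward responding “yes”).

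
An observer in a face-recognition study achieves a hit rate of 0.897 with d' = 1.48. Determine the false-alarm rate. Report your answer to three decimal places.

z(hit rate) = z(0.897) = 1.2646
z(FA) = z(H) − d' = 1.2646 − 1.48 = -0.2154
false-alarm rate = Φ(-0.2154) = 0.4147

false-alarm rate = 0.415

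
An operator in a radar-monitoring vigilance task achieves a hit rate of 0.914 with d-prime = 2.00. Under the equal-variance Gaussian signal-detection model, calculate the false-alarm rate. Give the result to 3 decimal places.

z(hit rate) = z(0.914) = 1.3658
z(FA) = z(H) − d' = 1.3658 − 2.00 = -0.6342
false-alarm rate = Φ(-0.6342) = 0.2630

false-alarm rate = 0.263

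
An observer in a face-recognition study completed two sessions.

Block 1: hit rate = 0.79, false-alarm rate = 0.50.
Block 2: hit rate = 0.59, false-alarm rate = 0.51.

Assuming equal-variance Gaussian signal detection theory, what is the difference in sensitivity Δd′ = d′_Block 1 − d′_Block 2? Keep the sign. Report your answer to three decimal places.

Block 1: z(0.79) = 0.8064, z(0.50) = 0.0000, d' = 0.8064
Block 2: z(0.59) = 0.2275, z(0.51) = 0.0251, d' = 0.2024
Δd' = d'_Block 1 − d'_Block 2 = 0.8064 − 0.2024 = 0.6040
Block 1 has the higher sensitivity.

Δd′ = 0.604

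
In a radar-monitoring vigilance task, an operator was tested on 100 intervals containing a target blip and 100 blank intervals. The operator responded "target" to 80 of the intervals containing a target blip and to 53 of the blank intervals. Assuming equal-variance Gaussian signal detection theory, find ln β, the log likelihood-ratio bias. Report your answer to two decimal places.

ln β = -0.35

H = 80/100 = 0.8000
FA = 53/100 = 0.5300
Φ⁻¹(H) = 0.842
Φ⁻¹(FA) = 0.075
ln β = −½·[z(H)² − z(FA)²] = −0.5 × (0.709 − 0.006) = -0.3515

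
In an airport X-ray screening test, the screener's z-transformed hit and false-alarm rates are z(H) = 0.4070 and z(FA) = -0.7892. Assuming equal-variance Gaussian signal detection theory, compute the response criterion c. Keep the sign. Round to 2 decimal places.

c = −½·[z(H) + z(FA)] = −½·(0.4070 + (-0.7892)) = 0.1911

c = 0.19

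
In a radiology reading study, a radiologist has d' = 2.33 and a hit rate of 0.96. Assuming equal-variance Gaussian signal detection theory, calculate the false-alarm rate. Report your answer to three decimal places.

false-alarm rate = 0.281

z(hit rate) = z(0.96) = 1.7507
z(FA) = z(H) − d' = 1.7507 − 2.33 = -0.5793
false-alarm rate = Φ(-0.5793) = 0.2812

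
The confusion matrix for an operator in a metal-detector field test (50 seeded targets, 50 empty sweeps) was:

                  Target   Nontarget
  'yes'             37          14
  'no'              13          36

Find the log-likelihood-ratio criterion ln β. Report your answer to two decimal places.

ln β = -0.04

H = 37/50 = 0.7400
FA = 14/50 = 0.2800
z(H) = 0.643
z(FA) = -0.583
ln β = −½·[z(H)² − z(FA)²] = −0.5 × (0.413 − 0.340) = -0.0365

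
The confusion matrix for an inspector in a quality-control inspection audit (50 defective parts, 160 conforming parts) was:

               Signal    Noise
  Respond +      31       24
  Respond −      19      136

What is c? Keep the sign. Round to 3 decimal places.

c = 0.365

H = 31/50 = 0.6200
FA = 24/160 = 0.1500
z(H) = z(0.6200) = 0.3055
z(FA) = z(0.1500) = -1.0364
c = −½·[z(H) + z(FA)] = −0.5 × (0.3055 + (-1.0364)) = 0.36545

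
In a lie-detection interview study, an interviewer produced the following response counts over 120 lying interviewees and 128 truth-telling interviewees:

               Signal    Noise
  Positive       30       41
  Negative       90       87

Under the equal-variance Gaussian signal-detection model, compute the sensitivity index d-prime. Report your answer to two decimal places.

d-prime = -0.21

H = 30/120 = 0.2500
FA = 41/128 = 0.3203
z(H) = z(0.2500) = -0.674
z(FA) = z(0.3203) = -0.467
d' = z(H) − z(FA) = -0.674 − (-0.467) = -0.207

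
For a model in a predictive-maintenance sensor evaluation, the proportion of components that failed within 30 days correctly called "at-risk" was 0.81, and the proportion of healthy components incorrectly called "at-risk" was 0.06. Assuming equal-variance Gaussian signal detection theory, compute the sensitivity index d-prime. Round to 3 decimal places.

z(H) = z(0.81) = 0.8779
z(FA) = z(0.06) = -1.5548
d' = z(H) − z(FA) = 0.8779 − (-1.5548) = 2.4327

d-prime = 2.433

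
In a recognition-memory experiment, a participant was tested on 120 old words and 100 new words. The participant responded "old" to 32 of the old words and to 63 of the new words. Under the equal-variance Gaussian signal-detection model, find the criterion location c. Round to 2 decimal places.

H = 32/120 = 0.2667
FA = 63/100 = 0.6300
z(H) = -0.6228
z(FA) = 0.3319
c = −½·[z(H) + z(FA)] = −0.5 × (-0.6228 + 0.3319) = 0.14545
c > 0: the participant has a conservative response bias.

c = 0.15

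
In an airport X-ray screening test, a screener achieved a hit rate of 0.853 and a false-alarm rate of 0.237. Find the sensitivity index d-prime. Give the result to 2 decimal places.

z(H) = z(0.853) = 1.0494
z(FA) = z(0.237) = -0.7160
d' = z(H) − z(FA) = 1.0494 − (-0.7160) = 1.7654

d-prime = 1.77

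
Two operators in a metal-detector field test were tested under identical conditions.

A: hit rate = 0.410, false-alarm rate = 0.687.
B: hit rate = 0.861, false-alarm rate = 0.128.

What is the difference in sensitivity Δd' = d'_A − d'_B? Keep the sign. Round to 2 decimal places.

A: z(0.410) = -0.228, z(0.687) = 0.487, d' = -0.715
B: z(0.861) = 1.085, z(0.128) = -1.136, d' = 2.221
Δd' = d'_A − d'_B = -0.715 − 2.221 = -2.936
B has the higher sensitivity.

Δd' = -2.94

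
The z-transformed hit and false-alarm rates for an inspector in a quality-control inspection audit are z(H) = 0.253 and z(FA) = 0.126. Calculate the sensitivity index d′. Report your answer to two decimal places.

d′ = 0.13

d' = z(H) − z(FA) = 0.253 − 0.126 = 0.127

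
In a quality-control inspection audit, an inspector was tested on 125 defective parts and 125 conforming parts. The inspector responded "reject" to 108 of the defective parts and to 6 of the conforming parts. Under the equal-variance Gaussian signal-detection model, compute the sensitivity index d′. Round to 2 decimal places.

H = 108/125 = 0.8640
FA = 6/125 = 0.0480
z(H) = z(0.8640) = 1.0985
z(FA) = z(0.0480) = -1.6646
d' = z(H) − z(FA) = 1.0985 − (-1.6646) = 2.7631

d′ = 2.76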